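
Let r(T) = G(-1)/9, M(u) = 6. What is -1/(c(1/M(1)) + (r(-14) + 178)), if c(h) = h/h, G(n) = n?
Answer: -9/1610 ≈ -0.0055901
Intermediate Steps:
r(T) = -⅑ (r(T) = -1/9 = -1*⅑ = -⅑)
c(h) = 1
-1/(c(1/M(1)) + (r(-14) + 178)) = -1/(1 + (-⅑ + 178)) = -1/(1 + 1601/9) = -1/1610/9 = -1*9/1610 = -9/1610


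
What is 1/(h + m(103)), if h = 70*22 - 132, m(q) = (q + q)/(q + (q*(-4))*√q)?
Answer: 1159487/1632556286 + 2*√103/816278143 ≈ 0.00071025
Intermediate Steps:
m(q) = 2*q/(q - 4*q^(3/2)) (m(q) = (2*q)/(q + (-4*q)*√q) = (2*q)/(q - 4*q^(3/2)) = 2*q/(q - 4*q^(3/2)))
h = 1408 (h = 1540 - 132 = 1408)
1/(h + m(103)) = 1/(1408 + 2*103/(103 - 412*√103)) = 1/(1408 + 206/(103 - 412*√103))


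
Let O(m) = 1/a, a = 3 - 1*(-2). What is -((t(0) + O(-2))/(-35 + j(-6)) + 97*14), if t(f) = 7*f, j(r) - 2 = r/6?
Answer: -230859/170 ≈ -1358.0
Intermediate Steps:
j(r) = 2 + r/6
a = 5 (a = 3 + 2 = 5)
O(m) = ⅕ (O(m) = 1/5 = ⅕)
-((t(0) + O(-2))/(-35 + j(-6)) + 97*14) = -((7*0 + ⅕)/(-35 + (2 + (⅙)*(-6))) + 97*14) = -((0 + ⅕)/(-35 + (2 - 1)) + 1358) = -(1/(5*(-35 + 1)) + 1358) = -((⅕)/(-34) + 1358) = -((⅕)*(-1/34) + 1358) = -(-1/170 + 1358) = -1*230859/170 = -230859/170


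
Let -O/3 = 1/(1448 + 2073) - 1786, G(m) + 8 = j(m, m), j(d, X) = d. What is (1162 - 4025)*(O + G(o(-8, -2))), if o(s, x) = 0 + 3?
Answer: -7708795190/503 ≈ -1.5326e+7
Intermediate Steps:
o(s, x) = 3
G(m) = -8 + m
O = 18865515/3521 (O = -3*(1/(1448 + 2073) - 1786) = -3*(1/3521 - 1786) = -3*(-6288505/3521) = 18865515/3521 ≈ 5358.0)
(1162 - 4025)*(O + G(o(-8, -2))) = (1162 - 4025)*(18865515/3521 + (-8 + 3)) = -2863*(18865515/3521 - 5) = -2863*18847910/3521 = -7708795190/503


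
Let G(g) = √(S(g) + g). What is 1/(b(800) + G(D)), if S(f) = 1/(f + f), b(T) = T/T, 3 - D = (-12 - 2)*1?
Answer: -34/545 + √19686/545 ≈ 0.19506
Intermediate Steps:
D = 17 (D = 3 - (-12 - 2) = 3 - (-14) = 3 - 1*(-14) = 3 + 14 = 17)
b(T) = 1
S(f) = 1/(2*f)
G(g) = √(g + 1/(2*g)) (G(g) = √(1/(2*g) + g) = √(g + 1/(2*g)))
1/(b(800) + G(D)) = 1/(1 + √(2/17 + 4*17)/2) = 1/(1 + √(2*(1/17) + 68)/2) = 1/(1 + √(2/17 + 68)/2) = 1/(1 + √(1158/17)/2) = 1/(1 + (√19686/17)/2) = 1/(1 + √19686/34)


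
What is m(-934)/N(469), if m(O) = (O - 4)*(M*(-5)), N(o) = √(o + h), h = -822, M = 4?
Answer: -18760*I*√353/353 ≈ -998.49*I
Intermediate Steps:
N(o) = √(-822 + o) (N(o) = √(o - 822) = √(-822 + o))
m(O) = 80 - 20*O (m(O) = (O - 4)*(4*(-5)) = (-4 + O)*(-20) = 80 - 20*O)
m(-934)/N(469) = (80 - 20*(-934))/(√(-822 + 469)) = (80 + 18680)/(√(-353)) = 18760/((I*√353)) = 18760*(-I*√353/353) = -18760*I*√353/353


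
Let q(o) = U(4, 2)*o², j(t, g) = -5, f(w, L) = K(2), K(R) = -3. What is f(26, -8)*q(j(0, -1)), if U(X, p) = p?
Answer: -150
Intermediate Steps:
f(w, L) = -3
q(o) = 2*o²
f(26, -8)*q(j(0, -1)) = -6*(-5)² = -6*25 = -3*50 = -150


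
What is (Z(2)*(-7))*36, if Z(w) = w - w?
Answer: 0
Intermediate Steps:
Z(w) = 0
(Z(2)*(-7))*36 = (0*(-7))*36 = 0*36 = 0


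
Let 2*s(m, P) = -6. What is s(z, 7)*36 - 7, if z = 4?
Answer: -115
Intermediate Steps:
s(m, P) = -3 (s(m, P) = (½)*(-6) = -3)
s(z, 7)*36 - 7 = -3*36 - 7 = -108 - 7 = -115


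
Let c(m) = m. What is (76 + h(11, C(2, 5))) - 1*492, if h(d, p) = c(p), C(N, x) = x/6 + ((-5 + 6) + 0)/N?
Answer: -1244/3 ≈ -414.67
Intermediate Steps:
C(N, x) = 1/N + x/6 (C(N, x) = x*(⅙) + (1 + 0)/N = x/6 + 1/N = 1/N + x/6)
h(d, p) = p
(76 + h(11, C(2, 5))) - 1*492 = (76 + (1/2 + (⅙)*5)) - 1*492 = (76 + (½ + ⅚)) - 492 = (76 + 4/3) - 492 = 232/3 - 492 = -1244/3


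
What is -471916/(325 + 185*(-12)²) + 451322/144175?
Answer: -11173718314/777535775 ≈ -14.371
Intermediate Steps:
-471916/(325 + 185*(-12)²) + 451322/144175 = -471916/(325 + 185*144) + 451322*(1/144175) = -471916/(325 + 26640) + 451322/144175 = -471916/26965 + 451322/144175 = -11173718314/777535775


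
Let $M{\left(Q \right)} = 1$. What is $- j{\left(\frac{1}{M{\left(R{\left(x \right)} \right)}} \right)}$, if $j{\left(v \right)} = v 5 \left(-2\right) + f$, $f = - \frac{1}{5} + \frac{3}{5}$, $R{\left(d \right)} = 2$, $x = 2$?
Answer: $\frac{48}{5} \approx 9.6$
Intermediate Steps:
$f = \frac{2}{5}$ ($f = \left(-1\right) \frac{1}{5} + 3 \cdot \frac{1}{5} = - \frac{1}{5} + \frac{3}{5} = \frac{2}{5} \approx 0.4$)
$j{\left(v \right)} = \frac{2}{5} - 10 v$ ($j{\left(v \right)} = v 5 \left(-2\right) + \frac{2}{5} = v \left(-10\right) + \frac{2}{5} = - 10 v + \frac{2}{5} = \frac{2}{5} - 10 v$)
$- j{\left(\frac{1}{M{\left(R{\left(x \right)} \right)}} \right)} = - (\frac{2}{5} - \frac{10}{1}) = - (\frac{2}{5} - 10) = \left(-1\right) \left(- \frac{48}{5}\right) = \frac{48}{5}$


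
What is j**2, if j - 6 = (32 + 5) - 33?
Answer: 100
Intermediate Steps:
j = 10 (j = 6 + ((32 + 5) - 33) = 6 + (37 - 33) = 6 + 4 = 10)
j**2 = 10**2 = 100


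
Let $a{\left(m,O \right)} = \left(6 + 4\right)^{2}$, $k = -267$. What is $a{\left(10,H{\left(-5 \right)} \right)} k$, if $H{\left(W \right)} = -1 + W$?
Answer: $-26700$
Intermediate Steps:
$a{\left(m,O \right)} = 100$ ($a{\left(m,O \right)} = 10^{2} = 100$)
$a{\left(10,H{\left(-5 \right)} \right)} k = 100 \left(-267\right) = -26700$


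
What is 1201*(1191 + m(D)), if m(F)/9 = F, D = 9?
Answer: 1527672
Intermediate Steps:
m(F) = 9*F
1201*(1191 + m(D)) = 1201*(1191 + 9*9) = 1201*(1191 + 81) = 1201*1272 = 1527672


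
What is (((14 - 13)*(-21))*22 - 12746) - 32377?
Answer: -45585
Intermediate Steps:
(((14 - 13)*(-21))*22 - 12746) - 32377 = ((1*(-21))*22 - 12746) - 32377 = (-21*22 - 12746) - 32377 = (-462 - 12746) - 32377 = -13208 - 32377 = -45585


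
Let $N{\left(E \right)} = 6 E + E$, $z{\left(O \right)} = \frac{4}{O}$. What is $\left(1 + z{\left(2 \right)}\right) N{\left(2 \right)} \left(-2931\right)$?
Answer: $-123102$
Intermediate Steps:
$N{\left(E \right)} = 7 E$
$\left(1 + z{\left(2 \right)}\right) N{\left(2 \right)} \left(-2931\right) = \left(1 + \frac{4}{2}\right) 7 \cdot 2 \left(-2931\right) = \left(1 + 4 \cdot \frac{1}{2}\right) 14 \left(-2931\right) = \left(1 + 2\right) 14 \left(-2931\right) = 3 \cdot 14 \left(-2931\right) = 42 \left(-2931\right) = -123102$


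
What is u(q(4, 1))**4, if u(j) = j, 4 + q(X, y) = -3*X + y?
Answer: 50625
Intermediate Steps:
q(X, y) = -4 + y - 3*X (q(X, y) = -4 + (-3*X + y) = -4 + (y - 3*X) = -4 + y - 3*X)
u(q(4, 1))**4 = (-4 + 1 - 3*4)**4 = (-4 + 1 - 12)**4 = (-15)**4 = 50625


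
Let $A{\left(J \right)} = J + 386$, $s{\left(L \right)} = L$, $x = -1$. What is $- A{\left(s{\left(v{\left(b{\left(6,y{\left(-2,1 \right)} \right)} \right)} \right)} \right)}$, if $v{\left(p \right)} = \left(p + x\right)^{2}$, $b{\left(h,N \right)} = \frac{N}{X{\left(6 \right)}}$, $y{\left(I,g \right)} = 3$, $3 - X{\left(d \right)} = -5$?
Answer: $- \frac{24729}{64} \approx -386.39$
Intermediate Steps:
$X{\left(d \right)} = 8$ ($X{\left(d \right)} = 3 - -5 = 3 + 5 = 8$)
$b{\left(h,N \right)} = \frac{N}{8}$
$v{\left(p \right)} = \left(-1 + p\right)^{2}$ ($v{\left(p \right)} = \left(p - 1\right)^{2} = \left(-1 + p\right)^{2}$)
$A{\left(J \right)} = 386 + J$
$- A{\left(s{\left(v{\left(b{\left(6,y{\left(-2,1 \right)} \right)} \right)} \right)} \right)} = - (386 + \left(-1 + \frac{1}{8} \cdot 3\right)^{2}) = - (386 + \left(-1 + \frac{3}{8}\right)^{2}) = - (386 + \left(- \frac{5}{8}\right)^{2}) = - (386 + \frac{25}{64}) = \left(-1\right) \frac{24729}{64} = - \frac{24729}{64}$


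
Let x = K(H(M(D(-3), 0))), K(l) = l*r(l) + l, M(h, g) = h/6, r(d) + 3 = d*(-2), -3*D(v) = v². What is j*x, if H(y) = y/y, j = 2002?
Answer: -8008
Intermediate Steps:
D(v) = -v²/3
r(d) = -3 - 2*d (r(d) = -3 + d*(-2) = -3 - 2*d)
M(h, g) = h/6 (M(h, g) = h*(⅙) = h/6)
H(y) = 1
K(l) = l + l*(-3 - 2*l) (K(l) = l*(-3 - 2*l) + l = l + l*(-3 - 2*l))
x = -4 (x = -2*1*(1 + 1) = -2*1*2 = -4)
j*x = 2002*(-4) = -8008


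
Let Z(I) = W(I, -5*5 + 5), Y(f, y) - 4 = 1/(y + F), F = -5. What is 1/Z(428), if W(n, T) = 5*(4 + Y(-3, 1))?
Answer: 4/155 ≈ 0.025806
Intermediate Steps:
Y(f, y) = 4 + 1/(-5 + y) (Y(f, y) = 4 + 1/(y - 5) = 4 + 1/(-5 + y))
W(n, T) = 155/4 (W(n, T) = 5*(4 + (-19 + 4*1)/(-5 + 1)) = 5*(4 + (-19 + 4)/(-4)) = 5*(4 - ¼*(-15)) = 5*(4 + 15/4) = 5*(31/4) = 155/4)
Z(I) = 155/4
1/Z(428) = 1/(155/4) = 4/155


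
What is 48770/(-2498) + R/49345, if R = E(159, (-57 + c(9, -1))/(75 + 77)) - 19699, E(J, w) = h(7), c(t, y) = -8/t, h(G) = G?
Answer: -1227873133/61631905 ≈ -19.923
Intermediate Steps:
E(J, w) = 7
R = -19692 (R = 7 - 19699 = -19692)
48770/(-2498) + R/49345 = 48770/(-2498) - 19692/49345 = 48770*(-1/2498) - 19692*1/49345 = -24385/1249 - 19692/49345 = -1227873133/61631905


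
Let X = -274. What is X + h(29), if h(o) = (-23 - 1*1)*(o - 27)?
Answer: -322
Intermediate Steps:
h(o) = 648 - 24*o (h(o) = (-23 - 1)*(-27 + o) = -24*(-27 + o) = 648 - 24*o)
X + h(29) = -274 + (648 - 24*29) = -274 + (648 - 696) = -274 - 48 = -322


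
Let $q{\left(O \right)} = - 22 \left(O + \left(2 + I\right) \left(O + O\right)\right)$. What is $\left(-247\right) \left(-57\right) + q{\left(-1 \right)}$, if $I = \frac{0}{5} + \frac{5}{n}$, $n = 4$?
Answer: $14244$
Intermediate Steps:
$I = \frac{5}{4}$ ($I = \frac{0}{5} + \frac{5}{4} = 0 \cdot \frac{1}{5} + 5 \cdot \frac{1}{4} = 0 + \frac{5}{4} = \frac{5}{4} \approx 1.25$)
$q{\left(O \right)} = - 165 O$ ($q{\left(O \right)} = - 22 \left(O + \left(2 + \frac{5}{4}\right) \left(O + O\right)\right) = - 22 \left(O + \frac{13 \cdot 2 O}{4}\right) = - 22 \left(O + \frac{13 O}{2}\right) = - 22 \frac{15 O}{2} = - 165 O$)
$\left(-247\right) \left(-57\right) + q{\left(-1 \right)} = \left(-247\right) \left(-57\right) - -165 = 14079 + 165 = 14244$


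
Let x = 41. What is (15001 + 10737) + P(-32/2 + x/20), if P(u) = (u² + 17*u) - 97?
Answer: 10239381/400 ≈ 25598.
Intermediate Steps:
P(u) = -97 + u² + 17*u
(15001 + 10737) + P(-32/2 + x/20) = (15001 + 10737) + (-97 + (-32/2 + 41/20)² + 17*(-32/2 + 41/20)) = 25738 + (-97 + (-32*½ + 41*(1/20))² + 17*(-32*½ + 41*(1/20))) = 25738 + (-97 + (-16 + 41/20)² + 17*(-16 + 41/20)) = 25738 + (-97 + (-279/20)² + 17*(-279/20)) = 25738 + (-97 + 77841/400 - 4743/20) = 25738 - 55819/400 = 10239381/400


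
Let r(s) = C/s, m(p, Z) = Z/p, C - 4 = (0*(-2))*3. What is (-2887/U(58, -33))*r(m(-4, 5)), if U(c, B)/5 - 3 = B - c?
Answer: -5774/275 ≈ -20.996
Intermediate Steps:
U(c, B) = 15 - 5*c + 5*B (U(c, B) = 15 + 5*(B - c) = 15 + (-5*c + 5*B) = 15 - 5*c + 5*B)
C = 4 (C = 4 + (0*(-2))*3 = 4 + 0*3 = 4 + 0 = 4)
r(s) = 4/s
(-2887/U(58, -33))*r(m(-4, 5)) = (-2887/(15 - 5*58 + 5*(-33)))*(4/((5/(-4)))) = (-2887/(15 - 290 - 165))*(4/((5*(-¼)))) = (-2887/(-440))*(4/(-5/4)) = (-2887*(-1/440))*(4*(-⅘)) = (2887/440)*(-16/5) = -5774/275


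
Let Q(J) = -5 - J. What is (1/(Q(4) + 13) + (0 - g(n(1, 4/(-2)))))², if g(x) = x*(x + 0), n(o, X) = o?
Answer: 9/16 ≈ 0.56250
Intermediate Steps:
g(x) = x² (g(x) = x*x = x²)
(1/(Q(4) + 13) + (0 - g(n(1, 4/(-2)))))² = (1/((-5 - 1*4) + 13) + (0 - 1*1²))² = (1/((-5 - 4) + 13) + (0 - 1*1))² = (1/(-9 + 13) + (0 - 1))² = (1/4 - 1)² = (¼ - 1)² = (-¾)² = 9/16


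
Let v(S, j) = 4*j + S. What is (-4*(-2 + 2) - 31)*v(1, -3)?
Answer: 341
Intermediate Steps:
v(S, j) = S + 4*j
(-4*(-2 + 2) - 31)*v(1, -3) = (-4*(-2 + 2) - 31)*(1 + 4*(-3)) = (-4*0 - 31)*(1 - 12) = (0 - 31)*(-11) = -31*(-11) = 341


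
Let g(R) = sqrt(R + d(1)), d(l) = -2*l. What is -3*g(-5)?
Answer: -3*I*sqrt(7) ≈ -7.9373*I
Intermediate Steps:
g(R) = sqrt(-2 + R) (g(R) = sqrt(R - 2*1) = sqrt(R - 2) = sqrt(-2 + R))
-3*g(-5) = -3*sqrt(-2 - 5) = -3*I*sqrt(7)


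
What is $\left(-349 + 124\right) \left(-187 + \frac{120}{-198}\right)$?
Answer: $\frac{464325}{11} \approx 42211.0$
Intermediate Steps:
$\left(-349 + 124\right) \left(-187 + \frac{120}{-198}\right) = - 225 \left(-187 + 120 \left(- \frac{1}{198}\right)\right) = - 225 \left(-187 - \frac{20}{33}\right) = \left(-225\right) \left(- \frac{6191}{33}\right) = \frac{464325}{11}$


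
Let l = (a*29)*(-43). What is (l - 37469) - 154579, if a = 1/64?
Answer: -12292319/64 ≈ -1.9207e+5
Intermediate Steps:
a = 1/64 ≈ 0.015625
l = -1247/64 (l = ((1/64)*29)*(-43) = (29/64)*(-43) = -1247/64 ≈ -19.484)
(l - 37469) - 154579 = (-1247/64 - 37469) - 154579 = -2399263/64 - 154579 = -12292319/64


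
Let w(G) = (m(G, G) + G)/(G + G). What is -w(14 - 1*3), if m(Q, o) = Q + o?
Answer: -3/2 ≈ -1.5000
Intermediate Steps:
w(G) = 3/2 (w(G) = ((G + G) + G)/(G + G) = (2*G + G)/((2*G)) = (3*G)*(1/(2*G)) = 3/2)
-w(14 - 1*3) = -1*3/2 = -3/2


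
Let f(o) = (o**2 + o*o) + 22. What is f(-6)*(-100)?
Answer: -9400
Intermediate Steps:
f(o) = 22 + 2*o**2 (f(o) = (o**2 + o**2) + 22 = 2*o**2 + 22 = 22 + 2*o**2)
f(-6)*(-100) = (22 + 2*(-6)**2)*(-100) = (22 + 2*36)*(-100) = (22 + 72)*(-100) = 94*(-100) = -9400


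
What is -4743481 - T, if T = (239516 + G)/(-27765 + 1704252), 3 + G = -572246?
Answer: -2650794632838/558829 ≈ -4.7435e+6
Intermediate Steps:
G = -572249 (G = -3 - 572246 = -572249)
T = -110911/558829 (T = (239516 - 572249)/(-27765 + 1704252) = -332733/1676487 = -332733*1/1676487 = -110911/558829 ≈ -0.19847)
-4743481 - T = -4743481 - 1*(-110911/558829) = -4743481 + 110911/558829 = -2650794632838/558829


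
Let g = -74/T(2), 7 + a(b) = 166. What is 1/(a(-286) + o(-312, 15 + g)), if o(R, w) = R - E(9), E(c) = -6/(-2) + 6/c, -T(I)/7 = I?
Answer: -3/470 ≈ -0.0063830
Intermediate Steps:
T(I) = -7*I
E(c) = 3 + 6/c (E(c) = -6*(-½) + 6/c = 3 + 6/c)
a(b) = 159 (a(b) = -7 + 166 = 159)
g = 37/7 (g = -74/((-7*2)) = -74/(-14) = -74*(-1/14) = 37/7 ≈ 5.2857)
o(R, w) = -11/3 + R (o(R, w) = R - (3 + 6/9) = R - (3 + 6*(⅑)) = R - (3 + ⅔) = R - 1*11/3 = R - 11/3 = -11/3 + R)
1/(a(-286) + o(-312, 15 + g)) = 1/(159 + (-11/3 - 312)) = 1/(159 - 947/3) = 1/(-470/3) = -3/470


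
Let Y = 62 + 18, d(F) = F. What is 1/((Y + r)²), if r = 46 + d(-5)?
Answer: 1/14641 ≈ 6.8301e-5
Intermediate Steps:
r = 41 (r = 46 - 5 = 41)
Y = 80
1/((Y + r)²) = 1/((80 + 41)²) = 1/(121²) = 1/14641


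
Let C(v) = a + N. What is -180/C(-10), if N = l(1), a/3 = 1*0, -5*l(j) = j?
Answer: 900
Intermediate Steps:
l(j) = -j/5
a = 0 (a = 3*(1*0) = 3*0 = 0)
N = -⅕ (N = -⅕*1 = -⅕ ≈ -0.20000)
C(v) = -⅕ (C(v) = 0 - ⅕ = -⅕)
-180/C(-10) = -180/(-⅕) = -180*(-5) = 900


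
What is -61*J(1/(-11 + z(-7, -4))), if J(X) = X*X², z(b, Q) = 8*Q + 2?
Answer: 61/68921 ≈ 0.00088507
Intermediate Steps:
z(b, Q) = 2 + 8*Q
J(X) = X³
-61*J(1/(-11 + z(-7, -4))) = -61/(-11 + (2 + 8*(-4)))³ = -61/(-11 + (2 - 32))³ = -61/(-11 - 30)³ = -61*(1/(-41))³ = -61*(-1/41)³ = -61*(-1/68921) = 61/68921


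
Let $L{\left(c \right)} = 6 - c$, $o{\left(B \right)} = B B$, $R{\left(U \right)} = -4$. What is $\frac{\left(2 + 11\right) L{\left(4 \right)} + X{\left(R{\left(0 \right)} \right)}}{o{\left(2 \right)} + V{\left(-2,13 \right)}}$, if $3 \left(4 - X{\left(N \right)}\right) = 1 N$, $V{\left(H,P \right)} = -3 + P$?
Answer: $\frac{47}{21} \approx 2.2381$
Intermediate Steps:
$o{\left(B \right)} = B^{2}$
$X{\left(N \right)} = 4 - \frac{N}{3}$ ($X{\left(N \right)} = 4 - \frac{1 N}{3} = 4 - \frac{N}{3}$)
$\frac{\left(2 + 11\right) L{\left(4 \right)} + X{\left(R{\left(0 \right)} \right)}}{o{\left(2 \right)} + V{\left(-2,13 \right)}} = \frac{\left(2 + 11\right) \left(6 - 4\right) + \left(4 - - \frac{4}{3}\right)}{2^{2} + \left(-3 + 13\right)} = \frac{13 \left(6 - 4\right) + \left(4 + \frac{4}{3}\right)}{4 + 10} = \frac{13 \cdot 2 + \frac{16}{3}}{14} = \left(26 + \frac{16}{3}\right) \frac{1}{14} = \frac{94}{3} \cdot \frac{1}{14} = \frac{47}{21}$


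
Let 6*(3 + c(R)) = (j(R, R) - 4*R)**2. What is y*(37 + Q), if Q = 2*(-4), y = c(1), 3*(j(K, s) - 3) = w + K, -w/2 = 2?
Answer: -203/3 ≈ -67.667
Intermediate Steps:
w = -4 (w = -2*2 = -4)
j(K, s) = 5/3 + K/3 (j(K, s) = 3 + (-4 + K)/3 = 3 + (-4/3 + K/3) = 5/3 + K/3)
c(R) = -3 + (5/3 - 11*R/3)**2/6 (c(R) = -3 + ((5/3 + R/3) - 4*R)**2/6 = -3 + (5/3 - 11*R/3)**2/6)
y = -7/3 (y = -3 + (-5 + 11*1)**2/54 = -3 + (-5 + 11)**2/54 = -3 + (1/54)*6**2 = -3 + (1/54)*36 = -3 + 2/3 = -7/3 ≈ -2.3333)
Q = -8
y*(37 + Q) = -7*(37 - 8)/3 = -7/3*29 = -203/3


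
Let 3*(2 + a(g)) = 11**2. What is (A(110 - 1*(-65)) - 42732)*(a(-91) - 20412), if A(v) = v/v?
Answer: 2611761451/3 ≈ 8.7059e+8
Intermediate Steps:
A(v) = 1
a(g) = 115/3 (a(g) = -2 + (1/3)*11**2 = -2 + (1/3)*121 = -2 + 121/3 = 115/3)
(A(110 - 1*(-65)) - 42732)*(a(-91) - 20412) = (1 - 42732)*(115/3 - 20412) = -42731*(-61121/3) = 2611761451/3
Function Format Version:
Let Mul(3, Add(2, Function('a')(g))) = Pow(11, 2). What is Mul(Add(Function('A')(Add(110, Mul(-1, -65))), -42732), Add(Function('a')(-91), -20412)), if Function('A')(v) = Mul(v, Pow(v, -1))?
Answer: Rational(2611761451, 3) ≈ 8.7059e+8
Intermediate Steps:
Function('A')(v) = 1
Function('a')(g) = Rational(115, 3) (Function('a')(g) = Add(-2, Mul(Rational(1, 3), Pow(11, 2))) = Add(-2, Mul(Rational(1, 3), 121)) = Add(-2, Rational(121, 3)) = Rational(115, 3))
Mul(Add(Function('A')(Add(110, Mul(-1, -65))), -42732), Add(Function('a')(-91), -20412)) = Mul(Add(1, -42732), Add(Rational(115, 3), -20412)) = Mul(-42731, Rational(-61121, 3)) = Rational(2611761451, 3)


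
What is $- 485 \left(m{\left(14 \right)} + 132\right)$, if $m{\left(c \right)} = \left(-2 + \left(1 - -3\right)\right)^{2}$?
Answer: $-65960$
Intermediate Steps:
$m{\left(c \right)} = 4$ ($m{\left(c \right)} = \left(-2 + \left(1 + 3\right)\right)^{2} = \left(-2 + 4\right)^{2} = 2^{2} = 4$)
$- 485 \left(m{\left(14 \right)} + 132\right) = - 485 \left(4 + 132\right) = \left(-485\right) 136 = -65960$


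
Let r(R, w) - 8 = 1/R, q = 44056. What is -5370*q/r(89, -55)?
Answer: -21055684080/713 ≈ -2.9531e+7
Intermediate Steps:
r(R, w) = 8 + 1/R
-5370*q/r(89, -55) = -5370*44056/(8 + 1/89) = -5370/((713/89)*(1/44056)) = -5370/713/3920984 = -5370*3920984/713 = -21055684080/713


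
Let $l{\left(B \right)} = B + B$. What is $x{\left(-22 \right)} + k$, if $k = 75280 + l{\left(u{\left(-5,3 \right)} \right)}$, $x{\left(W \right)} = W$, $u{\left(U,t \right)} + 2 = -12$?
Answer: $75230$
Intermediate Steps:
$u{\left(U,t \right)} = -14$ ($u{\left(U,t \right)} = -2 - 12 = -14$)
$l{\left(B \right)} = 2 B$
$k = 75252$ ($k = 75280 + 2 \left(-14\right) = 75280 - 28 = 75252$)
$x{\left(-22 \right)} + k = -22 + 75252 = 75230$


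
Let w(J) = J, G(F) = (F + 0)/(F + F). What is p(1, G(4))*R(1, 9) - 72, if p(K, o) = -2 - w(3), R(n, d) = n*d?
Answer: -117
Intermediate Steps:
G(F) = ½ (G(F) = F/((2*F)) = F*(1/(2*F)) = ½)
R(n, d) = d*n
p(K, o) = -5 (p(K, o) = -2 - 1*3 = -2 - 3 = -5)
p(1, G(4))*R(1, 9) - 72 = -45 - 72 = -117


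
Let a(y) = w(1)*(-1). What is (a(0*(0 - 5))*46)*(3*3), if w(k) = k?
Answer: -414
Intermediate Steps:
a(y) = -1 (a(y) = 1*(-1) = -1)
(a(0*(0 - 5))*46)*(3*3) = (-1*46)*(3*3) = -46*9 = -414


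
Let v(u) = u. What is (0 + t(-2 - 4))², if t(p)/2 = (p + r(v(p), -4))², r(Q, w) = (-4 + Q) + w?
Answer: 640000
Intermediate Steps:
r(Q, w) = -4 + Q + w
t(p) = 2*(-8 + 2*p)² (t(p) = 2*(p + (-4 + p - 4))² = 2*(p + (-8 + p))² = 2*(-8 + 2*p)²)
(0 + t(-2 - 4))² = (0 + 8*(-4 + (-2 - 4))²)² = (0 + 8*(-4 - 6)²)² = (0 + 8*(-10)²)² = (0 + 8*100)² = (0 + 800)² = 800² = 640000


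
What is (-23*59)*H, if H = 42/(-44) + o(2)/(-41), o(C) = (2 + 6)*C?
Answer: 1646041/902 ≈ 1824.9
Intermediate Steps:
o(C) = 8*C
H = -1213/902 (H = 42/(-44) + (8*2)/(-41) = 42*(-1/44) + 16*(-1/41) = -21/22 - 16/41 = -1213/902 ≈ -1.3448)
(-23*59)*H = -23*59*(-1213/902) = -1357*(-1213/902) = 1646041/902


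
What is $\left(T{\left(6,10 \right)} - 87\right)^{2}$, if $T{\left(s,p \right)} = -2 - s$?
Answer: $9025$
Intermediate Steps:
$\left(T{\left(6,10 \right)} - 87\right)^{2} = \left(\left(-2 - 6\right) - 87\right)^{2} = \left(-8 - 87\right)^{2} = \left(-95\right)^{2} = 9025$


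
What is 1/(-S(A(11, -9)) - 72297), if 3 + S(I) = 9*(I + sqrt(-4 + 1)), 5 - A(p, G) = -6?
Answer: I/(3*(-24131*I + 3*sqrt(3))) ≈ -1.3813e-5 + 2.9745e-9*I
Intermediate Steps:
A(p, G) = 11 (A(p, G) = 5 - 1*(-6) = 5 + 6 = 11)
S(I) = -3 + 9*I + 9*I*sqrt(3) (S(I) = -3 + 9*(I + sqrt(-4 + 1)) = -3 + 9*(I + sqrt(-3)) = -3 + 9*(I + I*sqrt(3)) = -3 + (9*I + 9*I*sqrt(3)) = -3 + 9*I + 9*I*sqrt(3))
1/(-S(A(11, -9)) - 72297) = 1/(-(-3 + 9*11 + 9*I*sqrt(3)) - 72297) = 1/(-(-3 + 99 + 9*I*sqrt(3)) - 72297) = 1/(-(96 + 9*I*sqrt(3)) - 72297) = 1/((-96 - 9*I*sqrt(3)) - 72297) = 1/(-72393 - 9*I*sqrt(3))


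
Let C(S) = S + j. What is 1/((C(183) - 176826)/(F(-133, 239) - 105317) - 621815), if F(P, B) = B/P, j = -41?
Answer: -3501850/2177496983007 ≈ -1.6082e-6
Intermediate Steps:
C(S) = -41 + S (C(S) = S - 41 = -41 + S)
1/((C(183) - 176826)/(F(-133, 239) - 105317) - 621815) = 1/(((-41 + 183) - 176826)/(239/(-133) - 105317) - 621815) = 1/((142 - 176826)/(239*(-1/133) - 105317) - 621815) = 1/(-176684/(-239/133 - 105317) - 621815) = 1/(-176684/(-14007400/133) - 621815) = 1/(-176684*(-133/14007400) - 621815) = 1/(5874743/3501850 - 621815) = 1/(-2177496983007/3501850) = -3501850/2177496983007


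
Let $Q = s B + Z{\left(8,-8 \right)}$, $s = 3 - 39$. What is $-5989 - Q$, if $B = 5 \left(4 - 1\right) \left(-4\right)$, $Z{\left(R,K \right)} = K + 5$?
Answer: $-8146$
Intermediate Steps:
$Z{\left(R,K \right)} = 5 + K$
$B = -60$ ($B = 5 \cdot 3 \left(-4\right) = 15 \left(-4\right) = -60$)
$s = -36$
$Q = 2157$ ($Q = \left(-36\right) \left(-60\right) + \left(5 - 8\right) = 2160 - 3 = 2157$)
$-5989 - Q = -5989 - 2157 = -8146$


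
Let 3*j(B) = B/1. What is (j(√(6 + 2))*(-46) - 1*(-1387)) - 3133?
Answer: -1746 - 92*√2/3 ≈ -1789.4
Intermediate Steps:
j(B) = B/3 (j(B) = (B/1)/3 = (B*1)/3 = B/3)
(j(√(6 + 2))*(-46) - 1*(-1387)) - 3133 = ((√(6 + 2)/3)*(-46) - 1*(-1387)) - 3133 = ((√8/3)*(-46) + 1387) - 3133 = (((2*√2)/3)*(-46) + 1387) - 3133 = ((2*√2/3)*(-46) + 1387) - 3133 = (-92*√2/3 + 1387) - 3133 = (1387 - 92*√2/3) - 3133 = -1746 - 92*√2/3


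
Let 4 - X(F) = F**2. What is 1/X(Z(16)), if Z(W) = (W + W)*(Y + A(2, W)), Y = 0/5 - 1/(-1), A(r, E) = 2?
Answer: -1/9212 ≈ -0.00010855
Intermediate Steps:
Y = 1 (Y = 0*(1/5) - 1*(-1) = 0 + 1 = 1)
Z(W) = 6*W (Z(W) = (W + W)*(1 + 2) = (2*W)*3 = 6*W)
X(F) = 4 - F**2
1/X(Z(16)) = 1/(4 - (6*16)**2) = 1/(4 - 1*96**2) = 1/(4 - 1*9216) = 1/(4 - 9216) = 1/(-9212) = -1/9212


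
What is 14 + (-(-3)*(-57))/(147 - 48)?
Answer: 135/11 ≈ 12.273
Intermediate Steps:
14 + (-(-3)*(-57))/(147 - 48) = 14 + (-1*171)/99 = 14 + (1/99)*(-171) = 14 - 19/11 = 135/11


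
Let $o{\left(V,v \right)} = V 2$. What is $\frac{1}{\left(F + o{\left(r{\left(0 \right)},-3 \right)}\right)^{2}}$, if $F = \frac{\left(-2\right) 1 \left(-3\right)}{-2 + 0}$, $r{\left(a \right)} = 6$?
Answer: $\frac{1}{81} \approx 0.012346$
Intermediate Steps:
$o{\left(V,v \right)} = 2 V$
$F = -3$ ($F = \frac{\left(-2\right) \left(-3\right)}{-2} = 6 \left(- \frac{1}{2}\right) = -3$)
$\frac{1}{\left(F + o{\left(r{\left(0 \right)},-3 \right)}\right)^{2}} = \frac{1}{\left(-3 + 2 \cdot 6\right)^{2}} = \frac{1}{\left(-3 + 12\right)^{2}} = \frac{1}{9^{2}} = \frac{1}{81}$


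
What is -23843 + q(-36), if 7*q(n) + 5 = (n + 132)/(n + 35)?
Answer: -167002/7 ≈ -23857.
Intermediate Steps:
q(n) = -5/7 + (132 + n)/(7*(35 + n)) (q(n) = -5/7 + ((n + 132)/(n + 35))/7 = -5/7 + ((132 + n)/(35 + n))/7 = -5/7 + (132 + n)/(7*(35 + n)))
-23843 + q(-36) = -23843 + (-43 - 4*(-36))/(7*(35 - 36)) = -23843 + (1/7)*(-43 + 144)/(-1) = -23843 + (1/7)*(-1)*101 = -23843 - 101/7 = -167002/7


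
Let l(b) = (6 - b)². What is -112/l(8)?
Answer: -28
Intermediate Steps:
-112/l(8) = -112/(-6 + 8)² = -112/(2²) = -112/4 = -112*¼ = -28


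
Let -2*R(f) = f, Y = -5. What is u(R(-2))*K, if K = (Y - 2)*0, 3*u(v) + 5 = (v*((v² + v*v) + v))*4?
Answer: 0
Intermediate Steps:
R(f) = -f/2
u(v) = -5/3 + 4*v*(v + 2*v²)/3 (u(v) = -5/3 + ((v*((v² + v*v) + v))*4)/3 = -5/3 + ((v*((v² + v²) + v))*4)/3 = -5/3 + ((v*(2*v² + v))*4)/3 = -5/3 + ((v*(v + 2*v²))*4)/3 = -5/3 + (4*v*(v + 2*v²))/3 = -5/3 + 4*v*(v + 2*v²)/3)
K = 0 (K = (-5 - 2)*0 = -7*0 = 0)
u(R(-2))*K = (-5/3 + 4*(-½*(-2))²/3 + 8*(-½*(-2))³/3)*0 = (-5/3 + (4/3)*1² + (8/3)*1³)*0 = (-5/3 + (4/3)*1 + (8/3)*1)*0 = (-5/3 + 4/3 + 8/3)*0 = (7/3)*0 = 0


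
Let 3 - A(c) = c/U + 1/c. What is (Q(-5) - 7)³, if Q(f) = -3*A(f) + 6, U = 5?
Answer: -314432/125 ≈ -2515.5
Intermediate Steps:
A(c) = 3 - 1/c - c/5 (A(c) = 3 - (c/5 + 1/c) = 3 - (1/c + c/5) = 3 + (-1/c - c/5) = 3 - 1/c - c/5)
Q(f) = -3 + 3/f + 3*f/5 (Q(f) = -3*(3 - 1/f - f/5) + 6 = (-9 + 3/f + 3*f/5) + 6 = -3 + 3/f + 3*f/5)
(Q(-5) - 7)³ = ((-3 + 3/(-5) + (⅗)*(-5)) - 7)³ = ((-3 + 3*(-⅕) - 3) - 7)³ = ((-3 - ⅗ - 3) - 7)³ = (-33/5 - 7)³ = (-68/5)³ = -314432/125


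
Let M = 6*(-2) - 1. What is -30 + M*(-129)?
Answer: 1647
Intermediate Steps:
M = -13 (M = -12 - 1 = -13)
-30 + M*(-129) = -30 - 13*(-129) = -30 + 1677 = 1647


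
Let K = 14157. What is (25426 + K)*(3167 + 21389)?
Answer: 972000148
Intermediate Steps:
(25426 + K)*(3167 + 21389) = (25426 + 14157)*(3167 + 21389) = 39583*24556 = 972000148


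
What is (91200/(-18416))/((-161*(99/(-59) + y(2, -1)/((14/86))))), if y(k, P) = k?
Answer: 336300/115978213 ≈ 0.0028997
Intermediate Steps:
(91200/(-18416))/((-161*(99/(-59) + y(2, -1)/((14/86))))) = (91200/(-18416))/((-161*(99/(-59) + 2/((14/86))))) = (91200*(-1/18416))/((-161*(99*(-1/59) + 2/((14*(1/86)))))) = -5700*(-1/(161*(-99/59 + 2/(7/43))))/1151 = -5700*(-1/(161*(-99/59 + 2*(43/7))))/1151 = -5700*(-1/(161*(-99/59 + 86/7)))/1151 = -5700/(1151*((-161*4381/413))) = -5700/(1151*(-100763/59)) = -5700/1151*(-59/100763) = 336300/115978213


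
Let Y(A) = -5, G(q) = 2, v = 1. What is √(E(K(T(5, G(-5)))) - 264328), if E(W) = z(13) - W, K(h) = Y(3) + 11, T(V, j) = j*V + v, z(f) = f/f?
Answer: I*√264333 ≈ 514.13*I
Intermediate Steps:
z(f) = 1
T(V, j) = 1 + V*j (T(V, j) = j*V + 1 = V*j + 1 = 1 + V*j)
K(h) = 6 (K(h) = -5 + 11 = 6)
E(W) = 1 - W
√(E(K(T(5, G(-5)))) - 264328) = √((1 - 1*6) - 264328) = √((1 - 6) - 264328) = √(-5 - 264328) = √(-264333) = I*√264333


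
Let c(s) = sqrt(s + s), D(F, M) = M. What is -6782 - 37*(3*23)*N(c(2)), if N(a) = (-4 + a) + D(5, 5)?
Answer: -14441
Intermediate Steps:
c(s) = sqrt(2)*sqrt(s) (c(s) = sqrt(2*s) = sqrt(2)*sqrt(s))
N(a) = 1 + a (N(a) = (-4 + a) + 5 = 1 + a)
-6782 - 37*(3*23)*N(c(2)) = -6782 - 37*(3*23)*(1 + sqrt(2)*sqrt(2)) = -6782 - 37*69*(1 + 2) = -6782 - 2553*3 = -6782 - 1*7659 = -6782 - 7659 = -14441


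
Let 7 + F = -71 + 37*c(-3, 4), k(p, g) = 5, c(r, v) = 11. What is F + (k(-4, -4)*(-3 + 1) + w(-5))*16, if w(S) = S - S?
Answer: 169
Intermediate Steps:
w(S) = 0
F = 329 (F = -7 + (-71 + 37*11) = -7 + (-71 + 407) = -7 + 336 = 329)
F + (k(-4, -4)*(-3 + 1) + w(-5))*16 = 329 + (5*(-3 + 1) + 0)*16 = 329 + (5*(-2) + 0)*16 = 329 + (-10 + 0)*16 = 329 - 10*16 = 329 - 160 = 169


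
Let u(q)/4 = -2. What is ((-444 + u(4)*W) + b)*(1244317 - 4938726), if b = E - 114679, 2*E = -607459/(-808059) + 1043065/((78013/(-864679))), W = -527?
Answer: 1372075008036165479844212/63039106767 ≈ 2.1765e+13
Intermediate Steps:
u(q) = -8 (u(q) = 4*(-2) = -8)
E = -364400808897523999/63039106767 (E = (-607459/(-808059) + 1043065/((78013/(-864679))))/2 = (-607459*(-1/808059) + 1043065/((78013*(-1/864679))))/2 = (607459/808059 + 1043065/(-78013/864679))/2 = (607459/808059 + 1043065*(-864679/78013))/2 = (607459/808059 - 901916401135/78013)/2 = (1/2)*(-728801617795047998/63039106767) = -364400808897523999/63039106767 ≈ -5.7806e+6)
b = -371630070622456792/63039106767 (b = -364400808897523999/63039106767 - 114679 = -371630070622456792/63039106767 ≈ -5.8952e+6)
((-444 + u(4)*W) + b)*(1244317 - 4938726) = ((-444 - 8*(-527)) - 371630070622456792/63039106767)*(1244317 - 4938726) = ((-444 + 4216) - 371630070622456792/63039106767)*(-3694409) = (3772 - 371630070622456792/63039106767)*(-3694409) = -371392287111731668/63039106767*(-3694409) = 1372075008036165479844212/63039106767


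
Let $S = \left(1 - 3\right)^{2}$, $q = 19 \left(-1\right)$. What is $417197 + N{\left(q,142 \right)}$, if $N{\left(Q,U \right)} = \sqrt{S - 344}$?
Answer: $417197 + 2 i \sqrt{85} \approx 4.172 \cdot 10^{5} + 18.439 i$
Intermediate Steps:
$q = -19$
$S = 4$ ($S = \left(-2\right)^{2} = 4$)
$N{\left(Q,U \right)} = 2 i \sqrt{85}$ ($N{\left(Q,U \right)} = \sqrt{4 - 344} = \sqrt{-340} = 2 i \sqrt{85}$)
$417197 + N{\left(q,142 \right)} = 417197 + 2 i \sqrt{85}$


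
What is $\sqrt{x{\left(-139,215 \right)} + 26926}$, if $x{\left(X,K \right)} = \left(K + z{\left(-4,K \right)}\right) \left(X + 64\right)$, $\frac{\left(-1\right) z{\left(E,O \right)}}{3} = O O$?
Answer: $\sqrt{10411426} \approx 3226.7$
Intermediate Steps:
$z{\left(E,O \right)} = - 3 O^{2}$ ($z{\left(E,O \right)} = - 3 O O = - 3 O^{2}$)
$x{\left(X,K \right)} = \left(64 + X\right) \left(K - 3 K^{2}\right)$ ($x{\left(X,K \right)} = \left(K - 3 K^{2}\right) \left(X + 64\right) = \left(K - 3 K^{2}\right) \left(64 + X\right) = \left(64 + X\right) \left(K - 3 K^{2}\right)$)
$\sqrt{x{\left(-139,215 \right)} + 26926} = \sqrt{215 \left(64 - 139 - 41280 - 645 \left(-139\right)\right) + 26926} = \sqrt{215 \left(64 - 139 - 41280 + 89655\right) + 26926} = \sqrt{215 \cdot 48300 + 26926} = \sqrt{10384500 + 26926} = \sqrt{10411426}$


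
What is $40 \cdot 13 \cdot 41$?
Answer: $21320$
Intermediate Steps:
$40 \cdot 13 \cdot 41 = 520 \cdot 41 = 21320$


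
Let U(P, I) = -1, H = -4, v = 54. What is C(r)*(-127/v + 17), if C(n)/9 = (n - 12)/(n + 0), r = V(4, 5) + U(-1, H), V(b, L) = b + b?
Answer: -565/6 ≈ -94.167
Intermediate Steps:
V(b, L) = 2*b
r = 7 (r = 2*4 - 1 = 8 - 1 = 7)
C(n) = 9*(-12 + n)/n (C(n) = 9*((n - 12)/(n + 0)) = 9*((-12 + n)/n) = 9*(-12 + n)/n)
C(r)*(-127/v + 17) = (9 - 108/7)*(-127/54 + 17) = -45/7*791/54 = -565/6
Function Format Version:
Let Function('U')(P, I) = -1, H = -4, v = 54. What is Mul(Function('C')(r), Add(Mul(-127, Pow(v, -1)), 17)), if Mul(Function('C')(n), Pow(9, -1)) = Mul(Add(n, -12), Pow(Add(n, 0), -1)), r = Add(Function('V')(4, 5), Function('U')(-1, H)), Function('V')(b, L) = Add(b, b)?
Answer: Rational(-565, 6) ≈ -94.167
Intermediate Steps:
Function('V')(b, L) = Mul(2, b)
r = 7 (r = Add(Mul(2, 4), -1) = Add(8, -1) = 7)
Function('C')(n) = Mul(9, Pow(n, -1), Add(-12, n)) (Function('C')(n) = Mul(9, Mul(Add(n, -12), Pow(Add(n, 0), -1))) = Mul(9, Mul(Add(-12, n), Pow(n, -1))) = Mul(9, Mul(Pow(n, -1), Add(-12, n))) = Mul(9, Pow(n, -1), Add(-12, n)))
Mul(Function('C')(r), Add(Mul(-127, Pow(v, -1)), 17)) = Mul(Add(9, Mul(-108, Pow(7, -1))), Add(Mul(-127, Pow(54, -1)), 17)) = Mul(Add(9, Mul(-108, Rational(1, 7))), Add(Mul(-127, Rational(1, 54)), 17)) = Mul(Add(9, Rational(-108, 7)), Add(Rational(-127, 54), 17)) = Mul(Rational(-45, 7), Rational(791, 54)) = Rational(-565, 6)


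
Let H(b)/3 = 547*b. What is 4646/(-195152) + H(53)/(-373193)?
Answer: -9353404787/36414680168 ≈ -0.25686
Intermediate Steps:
H(b) = 1641*b (H(b) = 3*(547*b) = 1641*b)
4646/(-195152) + H(53)/(-373193) = 4646/(-195152) + (1641*53)/(-373193) = 4646*(-1/195152) + 86973*(-1/373193) = -2323/97576 - 86973/373193 = -9353404787/36414680168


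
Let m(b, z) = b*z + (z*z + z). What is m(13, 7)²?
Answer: 21609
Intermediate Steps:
m(b, z) = z + z² + b*z (m(b, z) = b*z + (z² + z) = b*z + (z + z²) = z + z² + b*z)
m(13, 7)² = (7*(1 + 13 + 7))² = (7*21)² = 147² = 21609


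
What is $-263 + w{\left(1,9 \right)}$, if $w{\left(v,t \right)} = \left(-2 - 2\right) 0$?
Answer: $-263$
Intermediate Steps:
$w{\left(v,t \right)} = 0$ ($w{\left(v,t \right)} = \left(-4\right) 0 = 0$)
$-263 + w{\left(1,9 \right)} = -263 + 0 = -263$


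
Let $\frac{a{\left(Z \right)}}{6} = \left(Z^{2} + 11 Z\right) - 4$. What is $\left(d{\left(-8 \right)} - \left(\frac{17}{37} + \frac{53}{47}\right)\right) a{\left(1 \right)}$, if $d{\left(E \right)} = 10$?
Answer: $\frac{702240}{1739} \approx 403.82$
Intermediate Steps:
$a{\left(Z \right)} = -24 + 6 Z^{2} + 66 Z$ ($a{\left(Z \right)} = 6 \left(\left(Z^{2} + 11 Z\right) - 4\right) = 6 \left(-4 + Z^{2} + 11 Z\right) = -24 + 6 Z^{2} + 66 Z$)
$\left(d{\left(-8 \right)} - \left(\frac{17}{37} + \frac{53}{47}\right)\right) a{\left(1 \right)} = \left(10 - \left(\frac{17}{37} + \frac{53}{47}\right)\right) \left(-24 + 6 \cdot 1^{2} + 66 \cdot 1\right) = \left(10 - \frac{2760}{1739}\right) \left(-24 + 6 \cdot 1 + 66\right) = \left(10 - \frac{2760}{1739}\right) \left(-24 + 6 + 66\right) = \left(10 - \frac{2760}{1739}\right) 48 = \frac{14630}{1739} \cdot 48 = \frac{702240}{1739}$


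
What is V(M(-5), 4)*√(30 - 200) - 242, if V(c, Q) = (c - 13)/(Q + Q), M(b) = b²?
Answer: -242 + 3*I*√170/2 ≈ -242.0 + 19.558*I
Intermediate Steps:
V(c, Q) = (-13 + c)/(2*Q) (V(c, Q) = (-13 + c)/((2*Q)) = (-13 + c)*(1/(2*Q)) = (-13 + c)/(2*Q))
V(M(-5), 4)*√(30 - 200) - 242 = ((½)*(-13 + (-5)²)/4)*√(30 - 200) - 242 = ((½)*(¼)*(-13 + 25))*√(-170) - 242 = ((½)*(¼)*12)*(I*√170) - 242 = 3*(I*√170)/2 - 242 = 3*I*√170/2 - 242 = -242 + 3*I*√170/2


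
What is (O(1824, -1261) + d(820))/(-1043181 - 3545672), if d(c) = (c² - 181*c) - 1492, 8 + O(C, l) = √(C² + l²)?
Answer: -522480/4588853 - √4917097/4588853 ≈ -0.11434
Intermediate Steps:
O(C, l) = -8 + √(C² + l²)
d(c) = -1492 + c² - 181*c
(O(1824, -1261) + d(820))/(-1043181 - 3545672) = ((-8 + √(1824² + (-1261)²)) + (-1492 + 820² - 181*820))/(-1043181 - 3545672) = ((-8 + √(3326976 + 1590121)) + (-1492 + 672400 - 148420))/(-4588853) = ((-8 + √4917097) + 522488)*(-1/4588853) = (522480 + √4917097)*(-1/4588853) = -522480/4588853 - √4917097/4588853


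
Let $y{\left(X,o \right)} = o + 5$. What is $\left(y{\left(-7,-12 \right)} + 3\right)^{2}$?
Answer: $16$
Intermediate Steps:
$y{\left(X,o \right)} = 5 + o$
$\left(y{\left(-7,-12 \right)} + 3\right)^{2} = \left(\left(5 - 12\right) + 3\right)^{2} = \left(-7 + 3\right)^{2} = \left(-4\right)^{2} = 16$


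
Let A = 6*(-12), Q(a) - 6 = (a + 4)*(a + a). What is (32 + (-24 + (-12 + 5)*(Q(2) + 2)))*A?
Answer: 15552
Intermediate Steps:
Q(a) = 6 + 2*a*(4 + a) (Q(a) = 6 + (a + 4)*(a + a) = 6 + (4 + a)*(2*a) = 6 + 2*a*(4 + a))
A = -72
(32 + (-24 + (-12 + 5)*(Q(2) + 2)))*A = (32 + (-24 + (-12 + 5)*((6 + 2*2² + 8*2) + 2)))*(-72) = (32 + (-24 - 7*((6 + 2*4 + 16) + 2)))*(-72) = (32 + (-24 - 7*((6 + 8 + 16) + 2)))*(-72) = (32 + (-24 - 7*(30 + 2)))*(-72) = (32 + (-24 - 7*32))*(-72) = (32 + (-24 - 224))*(-72) = (32 - 248)*(-72) = -216*(-72) = 15552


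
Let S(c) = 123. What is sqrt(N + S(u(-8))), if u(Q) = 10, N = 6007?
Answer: sqrt(6130) ≈ 78.294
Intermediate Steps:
sqrt(N + S(u(-8))) = sqrt(6007 + 123) = sqrt(6130)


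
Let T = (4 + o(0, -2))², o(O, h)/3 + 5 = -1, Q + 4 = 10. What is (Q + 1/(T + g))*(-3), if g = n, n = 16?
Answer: -3819/212 ≈ -18.014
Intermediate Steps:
Q = 6 (Q = -4 + 10 = 6)
g = 16
o(O, h) = -18 (o(O, h) = -15 + 3*(-1) = -15 - 3 = -18)
T = 196 (T = (4 - 18)² = (-14)² = 196)
(Q + 1/(T + g))*(-3) = (6 + 1/(196 + 16))*(-3) = (6 + 1/212)*(-3) = (1273/212)*(-3) = -3819/212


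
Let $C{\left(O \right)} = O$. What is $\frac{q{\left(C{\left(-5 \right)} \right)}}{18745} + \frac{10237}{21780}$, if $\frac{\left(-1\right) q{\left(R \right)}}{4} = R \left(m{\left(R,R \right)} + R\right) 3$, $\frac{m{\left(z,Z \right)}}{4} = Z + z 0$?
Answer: $\frac{31844513}{81653220} \approx 0.39$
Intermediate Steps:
$m{\left(z,Z \right)} = 4 Z$ ($m{\left(z,Z \right)} = 4 \left(Z + z 0\right) = 4 \left(Z + 0\right) = 4 Z$)
$q{\left(R \right)} = - 60 R^{2}$ ($q{\left(R \right)} = - 4 R \left(4 R + R\right) 3 = - 4 R 5 R 3 = - 4 R 15 R = - 4 \cdot 15 R^{2} = - 60 R^{2}$)
$\frac{q{\left(C{\left(-5 \right)} \right)}}{18745} + \frac{10237}{21780} = \frac{\left(-60\right) \left(-5\right)^{2}}{18745} + \frac{10237}{21780} = \left(-60\right) 25 \cdot \frac{1}{18745} + 10237 \cdot \frac{1}{21780} = \left(-1500\right) \frac{1}{18745} + \frac{10237}{21780} = - \frac{300}{3749} + \frac{10237}{21780} = \frac{31844513}{81653220}$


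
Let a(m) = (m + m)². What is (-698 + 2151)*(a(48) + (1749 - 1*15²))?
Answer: 15605220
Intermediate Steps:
a(m) = 4*m² (a(m) = (2*m)² = 4*m²)
(-698 + 2151)*(a(48) + (1749 - 1*15²)) = (-698 + 2151)*(4*48² + (1749 - 1*15²)) = 1453*(4*2304 + (1749 - 1*225)) = 1453*(9216 + (1749 - 225)) = 1453*(9216 + 1524) = 1453*10740 = 15605220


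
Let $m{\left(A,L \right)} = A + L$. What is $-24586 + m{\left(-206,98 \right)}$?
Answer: $-24694$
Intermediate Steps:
$-24586 + m{\left(-206,98 \right)} = -24586 + \left(-206 + 98\right) = -24586 - 108 = -24694$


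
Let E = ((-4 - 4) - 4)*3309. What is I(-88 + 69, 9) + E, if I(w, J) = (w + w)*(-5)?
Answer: -39518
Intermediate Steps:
I(w, J) = -10*w (I(w, J) = (2*w)*(-5) = -10*w)
E = -39708 (E = (-8 - 4)*3309 = -12*3309 = -39708)
I(-88 + 69, 9) + E = -10*(-88 + 69) - 39708 = -10*(-19) - 39708 = 190 - 39708 = -39518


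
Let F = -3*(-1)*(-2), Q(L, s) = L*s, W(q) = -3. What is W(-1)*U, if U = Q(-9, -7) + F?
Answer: -171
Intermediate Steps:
F = -6 (F = 3*(-2) = -6)
U = 57 (U = -9*(-7) - 6 = 63 - 6 = 57)
W(-1)*U = -3*57 = -171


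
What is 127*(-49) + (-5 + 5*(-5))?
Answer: -6253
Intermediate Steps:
127*(-49) + (-5 + 5*(-5)) = -6223 + (-5 - 25) = -6223 - 30 = -6253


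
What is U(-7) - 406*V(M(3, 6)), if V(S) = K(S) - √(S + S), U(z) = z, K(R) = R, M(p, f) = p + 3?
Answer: -2443 + 812*√3 ≈ -1036.6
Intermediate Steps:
M(p, f) = 3 + p
V(S) = S - √2*√S (V(S) = S - √(S + S) = S - √(2*S) = S - √2*√S)
U(-7) - 406*V(M(3, 6)) = -7 - 406*((3 + 3) - √2*√(3 + 3)) = -7 - 406*(6 - √2*√6) = -7 - 406*(6 - 2*√3) = -7 + (-2436 + 812*√3) = -2443 + 812*√3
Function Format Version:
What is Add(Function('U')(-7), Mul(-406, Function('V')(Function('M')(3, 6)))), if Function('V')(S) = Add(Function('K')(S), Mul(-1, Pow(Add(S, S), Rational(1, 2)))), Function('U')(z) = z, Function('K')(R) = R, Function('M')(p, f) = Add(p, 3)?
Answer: Add(-2443, Mul(812, Pow(3, Rational(1, 2)))) ≈ -1036.6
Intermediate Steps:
Function('M')(p, f) = Add(3, p)
Function('V')(S) = Add(S, Mul(-1, Pow(2, Rational(1, 2)), Pow(S, Rational(1, 2)))) (Function('V')(S) = Add(S, Mul(-1, Pow(Add(S, S), Rational(1, 2)))) = Add(S, Mul(-1, Pow(Mul(2, S), Rational(1, 2)))) = Add(S, Mul(-1, Mul(Pow(2, Rational(1, 2)), Pow(S, Rational(1, 2))))) = Add(S, Mul(-1, Pow(2, Rational(1, 2)), Pow(S, Rational(1, 2)))))
Add(Function('U')(-7), Mul(-406, Function('V')(Function('M')(3, 6)))) = Add(-7, Mul(-406, Add(Add(3, 3), Mul(-1, Pow(2, Rational(1, 2)), Pow(Add(3, 3), Rational(1, 2)))))) = Add(-7, Mul(-406, Add(6, Mul(-1, Pow(2, Rational(1, 2)), Pow(6, Rational(1, 2)))))) = Add(-7, Mul(-406, Add(6, Mul(-2, Pow(3, Rational(1, 2)))))) = Add(-7, Add(-2436, Mul(812, Pow(3, Rational(1, 2))))) = Add(-2443, Mul(812, Pow(3, Rational(1, 2))))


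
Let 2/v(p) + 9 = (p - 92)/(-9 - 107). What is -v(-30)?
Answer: 116/461 ≈ 0.25163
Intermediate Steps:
v(p) = 2/(-238/29 - p/116) (v(p) = 2/(-9 + (p - 92)/(-9 - 107)) = 2/(-9 + (-92 + p)/(-116)) = 2/(-9 + (-92 + p)*(-1/116)) = 2/(-9 + (23/29 - p/116)) = 2/(-238/29 - p/116))
-v(-30) = -(-232)/(952 - 30) = -(-232)/922 = -1*(-116/461) = 116/461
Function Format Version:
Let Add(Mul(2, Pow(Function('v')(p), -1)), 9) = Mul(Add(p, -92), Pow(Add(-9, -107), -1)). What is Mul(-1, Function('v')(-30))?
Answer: Rational(116, 461) ≈ 0.25163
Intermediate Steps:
Function('v')(p) = Mul(2, Pow(Add(Rational(-238, 29), Mul(Rational(-1, 116), p)), -1)) (Function('v')(p) = Mul(2, Pow(Add(-9, Mul(Add(p, -92), Pow(Add(-9, -107), -1))), -1)) = Mul(2, Pow(Add(-9, Mul(Add(-92, p), Pow(-116, -1))), -1)) = Mul(2, Pow(Add(-9, Mul(Add(-92, p), Rational(-1, 116))), -1)) = Mul(2, Pow(Add(-9, Add(Rational(23, 29), Mul(Rational(-1, 116), p))), -1)) = Mul(2, Pow(Add(Rational(-238, 29), Mul(Rational(-1, 116), p)), -1)))
Mul(-1, Function('v')(-30)) = Mul(-1, Mul(-232, Pow(Add(952, -30), -1))) = Mul(-1, Mul(-232, Pow(922, -1))) = Mul(-1, Mul(-232, Rational(1, 922))) = Mul(-1, Rational(-116, 461)) = Rational(116, 461)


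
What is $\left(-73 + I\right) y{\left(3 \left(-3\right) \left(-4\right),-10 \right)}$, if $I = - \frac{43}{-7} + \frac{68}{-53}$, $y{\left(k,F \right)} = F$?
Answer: $\frac{252800}{371} \approx 681.4$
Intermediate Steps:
$I = \frac{1803}{371}$ ($I = \left(-43\right) \left(- \frac{1}{7}\right) + 68 \left(- \frac{1}{53}\right) = \frac{43}{7} - \frac{68}{53} = \frac{1803}{371} \approx 4.8598$)
$\left(-73 + I\right) y{\left(3 \left(-3\right) \left(-4\right),-10 \right)} = \left(-73 + \frac{1803}{371}\right) \left(-10\right) = \left(- \frac{25280}{371}\right) \left(-10\right) = \frac{252800}{371}$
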